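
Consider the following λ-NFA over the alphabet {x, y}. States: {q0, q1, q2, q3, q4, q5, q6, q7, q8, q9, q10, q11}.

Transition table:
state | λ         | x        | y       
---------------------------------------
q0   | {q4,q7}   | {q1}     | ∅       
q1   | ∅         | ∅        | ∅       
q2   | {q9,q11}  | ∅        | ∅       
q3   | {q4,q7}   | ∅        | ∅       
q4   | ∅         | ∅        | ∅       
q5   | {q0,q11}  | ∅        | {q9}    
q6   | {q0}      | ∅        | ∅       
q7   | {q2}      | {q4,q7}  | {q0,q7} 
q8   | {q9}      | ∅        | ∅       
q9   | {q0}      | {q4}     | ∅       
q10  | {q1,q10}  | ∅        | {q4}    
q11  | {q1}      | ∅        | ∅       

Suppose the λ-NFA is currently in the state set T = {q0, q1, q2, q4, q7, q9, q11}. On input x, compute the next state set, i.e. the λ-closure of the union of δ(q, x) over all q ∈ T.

q0 on x → {q1}.
q7 on x → {q4, q7}.
q9 on x → {q4}.
No x-transition from q1, q2, q4, q11.
Union after reading x: {q1, q4, q7}.
Now take the λ-closure:
From q7 via λ: add q2.
From q2 via λ: add q9, q11.
From q9 via λ: add q0.
No new states can be added; the closed set is {q0, q1, q2, q4, q7, q9, q11}.

{q0, q1, q2, q4, q7, q9, q11}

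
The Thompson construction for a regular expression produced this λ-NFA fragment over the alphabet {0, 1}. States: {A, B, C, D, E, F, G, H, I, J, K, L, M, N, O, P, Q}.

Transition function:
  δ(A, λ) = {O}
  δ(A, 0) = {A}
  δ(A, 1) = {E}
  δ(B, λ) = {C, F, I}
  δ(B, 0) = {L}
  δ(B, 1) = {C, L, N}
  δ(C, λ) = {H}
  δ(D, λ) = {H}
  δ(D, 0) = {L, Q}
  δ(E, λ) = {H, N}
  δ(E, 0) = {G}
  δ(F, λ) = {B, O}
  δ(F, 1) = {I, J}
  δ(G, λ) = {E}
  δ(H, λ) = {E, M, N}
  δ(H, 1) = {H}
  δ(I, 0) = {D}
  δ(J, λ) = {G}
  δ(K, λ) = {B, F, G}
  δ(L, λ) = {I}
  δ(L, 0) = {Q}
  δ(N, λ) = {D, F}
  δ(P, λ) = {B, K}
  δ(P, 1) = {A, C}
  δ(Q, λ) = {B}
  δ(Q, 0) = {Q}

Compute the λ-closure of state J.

Start with {J}.
From J via λ: add G.
From G via λ: add E.
From E via λ: add H, N.
From H via λ: add M.
From N via λ: add D, F.
From F via λ: add B, O.
From B via λ: add C, I.
No new states can be added; the closed set is {B, C, D, E, F, G, H, I, J, M, N, O}.

{B, C, D, E, F, G, H, I, J, M, N, O}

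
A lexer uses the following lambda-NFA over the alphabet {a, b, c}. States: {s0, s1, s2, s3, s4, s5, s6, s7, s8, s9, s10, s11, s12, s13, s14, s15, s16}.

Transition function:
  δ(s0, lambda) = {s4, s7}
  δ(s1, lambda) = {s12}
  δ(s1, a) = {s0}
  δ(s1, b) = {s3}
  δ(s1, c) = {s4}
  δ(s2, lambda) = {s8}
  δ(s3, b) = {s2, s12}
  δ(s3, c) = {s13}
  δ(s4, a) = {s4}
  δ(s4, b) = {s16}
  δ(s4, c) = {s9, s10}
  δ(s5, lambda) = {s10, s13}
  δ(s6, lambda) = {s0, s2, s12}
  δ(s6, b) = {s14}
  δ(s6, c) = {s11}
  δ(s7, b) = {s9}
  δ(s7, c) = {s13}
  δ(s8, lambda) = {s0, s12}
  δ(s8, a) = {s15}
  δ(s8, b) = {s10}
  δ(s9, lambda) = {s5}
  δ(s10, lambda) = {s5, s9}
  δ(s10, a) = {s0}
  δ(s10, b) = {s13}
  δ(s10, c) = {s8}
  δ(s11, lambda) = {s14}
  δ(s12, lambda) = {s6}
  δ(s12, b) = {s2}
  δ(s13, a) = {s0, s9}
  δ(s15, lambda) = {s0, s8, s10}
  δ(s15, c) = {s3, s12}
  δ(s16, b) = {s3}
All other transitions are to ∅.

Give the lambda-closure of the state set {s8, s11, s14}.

Start with {s8, s11, s14}.
From s8 via lambda: add s0, s12.
From s0 via lambda: add s4, s7.
From s12 via lambda: add s6.
From s6 via lambda: add s2.
No new states can be added; the closed set is {s0, s2, s4, s6, s7, s8, s11, s12, s14}.

{s0, s2, s4, s6, s7, s8, s11, s12, s14}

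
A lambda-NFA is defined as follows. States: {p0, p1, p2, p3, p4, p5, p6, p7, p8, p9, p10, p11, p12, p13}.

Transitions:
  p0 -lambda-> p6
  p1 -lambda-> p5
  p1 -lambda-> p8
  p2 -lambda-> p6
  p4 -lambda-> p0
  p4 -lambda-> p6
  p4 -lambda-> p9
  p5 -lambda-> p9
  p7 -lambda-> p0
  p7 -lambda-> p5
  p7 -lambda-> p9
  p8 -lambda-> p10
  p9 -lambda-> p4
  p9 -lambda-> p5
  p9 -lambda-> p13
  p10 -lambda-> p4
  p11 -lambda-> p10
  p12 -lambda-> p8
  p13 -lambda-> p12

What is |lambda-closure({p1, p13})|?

10

Start with {p1, p13}.
From p1 via lambda: add p5, p8.
From p13 via lambda: add p12.
From p5 via lambda: add p9.
From p8 via lambda: add p10.
From p9 via lambda: add p4.
From p4 via lambda: add p0, p6.
lambda-closure = {p0, p1, p4, p5, p6, p8, p9, p10, p12, p13}, which has 10 states.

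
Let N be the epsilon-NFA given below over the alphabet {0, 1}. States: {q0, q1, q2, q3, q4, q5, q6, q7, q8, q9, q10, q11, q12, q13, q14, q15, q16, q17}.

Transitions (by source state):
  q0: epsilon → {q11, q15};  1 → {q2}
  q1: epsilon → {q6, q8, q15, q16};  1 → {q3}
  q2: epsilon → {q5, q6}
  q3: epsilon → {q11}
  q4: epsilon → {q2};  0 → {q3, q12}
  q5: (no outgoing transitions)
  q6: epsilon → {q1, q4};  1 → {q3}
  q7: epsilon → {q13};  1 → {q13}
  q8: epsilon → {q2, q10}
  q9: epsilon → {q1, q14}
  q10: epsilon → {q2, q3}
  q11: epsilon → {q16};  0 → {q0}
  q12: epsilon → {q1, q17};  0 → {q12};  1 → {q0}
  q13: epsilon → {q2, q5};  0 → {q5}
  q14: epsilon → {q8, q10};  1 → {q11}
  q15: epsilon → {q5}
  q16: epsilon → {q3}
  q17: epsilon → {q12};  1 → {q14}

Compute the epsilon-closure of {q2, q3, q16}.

{q1, q2, q3, q4, q5, q6, q8, q10, q11, q15, q16}

Start with {q2, q3, q16}.
From q2 via epsilon: add q5, q6.
From q3 via epsilon: add q11.
From q6 via epsilon: add q1, q4.
From q1 via epsilon: add q8, q15.
From q8 via epsilon: add q10.
No new states can be added; the closed set is {q1, q2, q3, q4, q5, q6, q8, q10, q11, q15, q16}.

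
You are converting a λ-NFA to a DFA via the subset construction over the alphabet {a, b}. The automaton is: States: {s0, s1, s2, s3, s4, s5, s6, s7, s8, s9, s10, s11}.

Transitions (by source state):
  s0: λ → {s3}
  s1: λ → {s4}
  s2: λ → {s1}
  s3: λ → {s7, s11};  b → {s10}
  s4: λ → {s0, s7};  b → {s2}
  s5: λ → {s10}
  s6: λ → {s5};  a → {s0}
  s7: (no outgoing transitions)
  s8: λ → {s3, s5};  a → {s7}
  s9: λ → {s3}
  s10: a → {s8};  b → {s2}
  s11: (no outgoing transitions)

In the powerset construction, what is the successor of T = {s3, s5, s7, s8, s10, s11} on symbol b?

{s0, s1, s2, s3, s4, s7, s10, s11}

s3 on b → {s10}.
s10 on b → {s2}.
No b-transition from s5, s7, s8, s11.
Union after reading b: {s2, s10}.
Now take the λ-closure:
From s2 via λ: add s1.
From s1 via λ: add s4.
From s4 via λ: add s0, s7.
From s0 via λ: add s3.
From s3 via λ: add s11.
No new states can be added; the closed set is {s0, s1, s2, s3, s4, s7, s10, s11}.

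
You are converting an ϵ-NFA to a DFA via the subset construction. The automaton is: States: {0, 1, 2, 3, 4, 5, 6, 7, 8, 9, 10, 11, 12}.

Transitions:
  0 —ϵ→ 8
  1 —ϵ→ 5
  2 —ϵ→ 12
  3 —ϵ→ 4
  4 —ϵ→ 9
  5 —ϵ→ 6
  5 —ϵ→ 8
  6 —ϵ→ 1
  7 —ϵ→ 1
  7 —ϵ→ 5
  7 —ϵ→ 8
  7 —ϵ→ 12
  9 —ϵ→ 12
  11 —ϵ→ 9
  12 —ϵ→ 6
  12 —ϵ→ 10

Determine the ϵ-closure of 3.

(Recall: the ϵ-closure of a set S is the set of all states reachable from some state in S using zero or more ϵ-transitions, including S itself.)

{1, 3, 4, 5, 6, 8, 9, 10, 12}

Start with {3}.
From 3 via ϵ: add 4.
From 4 via ϵ: add 9.
From 9 via ϵ: add 12.
From 12 via ϵ: add 6, 10.
From 6 via ϵ: add 1.
From 1 via ϵ: add 5.
From 5 via ϵ: add 8.
No new states can be added; the closed set is {1, 3, 4, 5, 6, 8, 9, 10, 12}.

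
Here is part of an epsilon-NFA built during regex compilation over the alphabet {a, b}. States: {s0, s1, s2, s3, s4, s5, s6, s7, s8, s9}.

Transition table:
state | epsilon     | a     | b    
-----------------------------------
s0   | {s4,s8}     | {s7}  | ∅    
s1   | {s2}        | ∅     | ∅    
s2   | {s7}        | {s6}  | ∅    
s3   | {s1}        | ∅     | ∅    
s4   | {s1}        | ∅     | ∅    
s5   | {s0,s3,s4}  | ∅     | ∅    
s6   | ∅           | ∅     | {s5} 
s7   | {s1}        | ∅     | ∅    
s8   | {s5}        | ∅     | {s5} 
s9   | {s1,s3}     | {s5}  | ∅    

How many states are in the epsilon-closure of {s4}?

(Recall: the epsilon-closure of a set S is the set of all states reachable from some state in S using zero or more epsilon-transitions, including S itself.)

4

Start with {s4}.
From s4 via epsilon: add s1.
From s1 via epsilon: add s2.
From s2 via epsilon: add s7.
epsilon-closure = {s1, s2, s4, s7}, which has 4 states.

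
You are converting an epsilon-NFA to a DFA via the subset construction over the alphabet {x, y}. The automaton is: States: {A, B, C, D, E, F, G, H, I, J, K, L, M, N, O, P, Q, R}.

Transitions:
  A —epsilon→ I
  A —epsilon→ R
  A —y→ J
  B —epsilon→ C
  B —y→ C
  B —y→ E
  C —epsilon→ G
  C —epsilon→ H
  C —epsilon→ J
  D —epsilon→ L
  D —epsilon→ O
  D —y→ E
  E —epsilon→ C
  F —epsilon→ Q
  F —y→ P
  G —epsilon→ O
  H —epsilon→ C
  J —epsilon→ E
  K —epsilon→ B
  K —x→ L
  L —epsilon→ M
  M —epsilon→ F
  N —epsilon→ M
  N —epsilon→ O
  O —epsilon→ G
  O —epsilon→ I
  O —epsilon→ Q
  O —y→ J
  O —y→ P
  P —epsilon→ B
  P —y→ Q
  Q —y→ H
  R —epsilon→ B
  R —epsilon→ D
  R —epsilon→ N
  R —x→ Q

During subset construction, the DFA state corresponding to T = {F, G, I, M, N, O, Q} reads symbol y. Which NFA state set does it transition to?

{B, C, E, G, H, I, J, O, P, Q}

F on y → {P}.
O on y → {J, P}.
Q on y → {H}.
No y-transition from G, I, M, N.
Union after reading y: {H, J, P}.
Now take the epsilon-closure:
From H via epsilon: add C.
From J via epsilon: add E.
From P via epsilon: add B.
From C via epsilon: add G.
From G via epsilon: add O.
From O via epsilon: add I, Q.
No new states can be added; the closed set is {B, C, E, G, H, I, J, O, P, Q}.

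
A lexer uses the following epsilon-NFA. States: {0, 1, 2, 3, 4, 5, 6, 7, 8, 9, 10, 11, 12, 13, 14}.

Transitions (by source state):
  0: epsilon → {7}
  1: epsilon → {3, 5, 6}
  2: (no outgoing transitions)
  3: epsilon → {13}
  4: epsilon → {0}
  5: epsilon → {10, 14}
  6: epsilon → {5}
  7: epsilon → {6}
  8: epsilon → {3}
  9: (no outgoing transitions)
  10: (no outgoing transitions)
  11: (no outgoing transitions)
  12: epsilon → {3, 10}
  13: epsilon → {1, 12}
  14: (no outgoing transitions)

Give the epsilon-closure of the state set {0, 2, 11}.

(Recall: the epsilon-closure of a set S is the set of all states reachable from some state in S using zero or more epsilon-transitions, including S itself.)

Start with {0, 2, 11}.
From 0 via epsilon: add 7.
From 7 via epsilon: add 6.
From 6 via epsilon: add 5.
From 5 via epsilon: add 10, 14.
No new states can be added; the closed set is {0, 2, 5, 6, 7, 10, 11, 14}.

{0, 2, 5, 6, 7, 10, 11, 14}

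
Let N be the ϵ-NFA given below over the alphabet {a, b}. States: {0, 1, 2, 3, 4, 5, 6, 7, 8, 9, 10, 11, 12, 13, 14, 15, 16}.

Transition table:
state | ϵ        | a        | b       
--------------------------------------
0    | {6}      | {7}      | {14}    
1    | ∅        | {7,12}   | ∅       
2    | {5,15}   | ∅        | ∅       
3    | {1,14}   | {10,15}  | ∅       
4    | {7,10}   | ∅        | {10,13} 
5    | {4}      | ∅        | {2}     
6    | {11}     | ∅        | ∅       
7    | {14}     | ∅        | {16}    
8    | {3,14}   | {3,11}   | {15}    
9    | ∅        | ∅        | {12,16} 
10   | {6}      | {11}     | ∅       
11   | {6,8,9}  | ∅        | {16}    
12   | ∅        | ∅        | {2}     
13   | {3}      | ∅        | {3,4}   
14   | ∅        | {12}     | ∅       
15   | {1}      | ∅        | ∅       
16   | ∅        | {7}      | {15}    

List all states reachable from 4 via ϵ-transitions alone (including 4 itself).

{1, 3, 4, 6, 7, 8, 9, 10, 11, 14}

Start with {4}.
From 4 via ϵ: add 7, 10.
From 7 via ϵ: add 14.
From 10 via ϵ: add 6.
From 6 via ϵ: add 11.
From 11 via ϵ: add 8, 9.
From 8 via ϵ: add 3.
From 3 via ϵ: add 1.
No new states can be added; the closed set is {1, 3, 4, 6, 7, 8, 9, 10, 11, 14}.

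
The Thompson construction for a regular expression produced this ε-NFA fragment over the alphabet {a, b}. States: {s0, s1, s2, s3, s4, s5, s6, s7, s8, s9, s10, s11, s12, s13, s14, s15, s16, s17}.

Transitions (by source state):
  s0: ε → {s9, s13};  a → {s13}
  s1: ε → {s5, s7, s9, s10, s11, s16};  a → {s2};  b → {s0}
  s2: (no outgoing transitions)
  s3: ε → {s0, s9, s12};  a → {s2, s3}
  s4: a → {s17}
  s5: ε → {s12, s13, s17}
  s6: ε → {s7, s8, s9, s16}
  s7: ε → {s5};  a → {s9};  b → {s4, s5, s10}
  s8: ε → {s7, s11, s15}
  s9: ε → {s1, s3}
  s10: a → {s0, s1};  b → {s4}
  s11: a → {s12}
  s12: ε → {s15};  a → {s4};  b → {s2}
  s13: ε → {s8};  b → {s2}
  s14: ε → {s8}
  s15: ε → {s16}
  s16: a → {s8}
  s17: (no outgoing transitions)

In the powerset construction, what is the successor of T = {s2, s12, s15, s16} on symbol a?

{s4, s5, s7, s8, s11, s12, s13, s15, s16, s17}

s12 on a → {s4}.
s16 on a → {s8}.
No a-transition from s2, s15.
Union after reading a: {s4, s8}.
Now take the ε-closure:
From s8 via ε: add s7, s11, s15.
From s7 via ε: add s5.
From s15 via ε: add s16.
From s5 via ε: add s12, s13, s17.
No new states can be added; the closed set is {s4, s5, s7, s8, s11, s12, s13, s15, s16, s17}.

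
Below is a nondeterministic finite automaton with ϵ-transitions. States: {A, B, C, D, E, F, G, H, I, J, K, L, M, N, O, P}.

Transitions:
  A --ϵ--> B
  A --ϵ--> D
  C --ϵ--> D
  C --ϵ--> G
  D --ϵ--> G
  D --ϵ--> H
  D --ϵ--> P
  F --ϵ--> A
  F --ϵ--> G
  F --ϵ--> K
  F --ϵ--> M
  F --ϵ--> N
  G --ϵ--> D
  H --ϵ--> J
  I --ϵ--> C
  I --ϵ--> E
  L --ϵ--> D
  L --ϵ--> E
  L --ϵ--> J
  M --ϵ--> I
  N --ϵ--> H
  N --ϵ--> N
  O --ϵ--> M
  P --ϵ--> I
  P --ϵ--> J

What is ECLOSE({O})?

Start with {O}.
From O via ϵ: add M.
From M via ϵ: add I.
From I via ϵ: add C, E.
From C via ϵ: add D, G.
From D via ϵ: add H, P.
From H via ϵ: add J.
No new states can be added; the closed set is {C, D, E, G, H, I, J, M, O, P}.

{C, D, E, G, H, I, J, M, O, P}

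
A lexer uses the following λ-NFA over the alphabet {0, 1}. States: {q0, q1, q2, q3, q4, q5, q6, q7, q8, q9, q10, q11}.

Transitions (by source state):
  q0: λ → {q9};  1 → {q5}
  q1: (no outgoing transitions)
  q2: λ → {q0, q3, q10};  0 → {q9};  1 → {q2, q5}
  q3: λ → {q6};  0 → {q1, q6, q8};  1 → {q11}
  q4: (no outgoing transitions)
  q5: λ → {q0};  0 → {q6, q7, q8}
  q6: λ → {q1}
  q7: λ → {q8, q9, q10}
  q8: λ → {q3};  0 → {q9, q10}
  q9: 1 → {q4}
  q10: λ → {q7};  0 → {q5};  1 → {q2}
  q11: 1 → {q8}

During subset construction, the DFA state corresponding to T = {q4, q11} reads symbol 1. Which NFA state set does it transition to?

{q1, q3, q6, q8}

q11 on 1 → {q8}.
No 1-transition from q4.
Union after reading 1: {q8}.
Now take the λ-closure:
From q8 via λ: add q3.
From q3 via λ: add q6.
From q6 via λ: add q1.
No new states can be added; the closed set is {q1, q3, q6, q8}.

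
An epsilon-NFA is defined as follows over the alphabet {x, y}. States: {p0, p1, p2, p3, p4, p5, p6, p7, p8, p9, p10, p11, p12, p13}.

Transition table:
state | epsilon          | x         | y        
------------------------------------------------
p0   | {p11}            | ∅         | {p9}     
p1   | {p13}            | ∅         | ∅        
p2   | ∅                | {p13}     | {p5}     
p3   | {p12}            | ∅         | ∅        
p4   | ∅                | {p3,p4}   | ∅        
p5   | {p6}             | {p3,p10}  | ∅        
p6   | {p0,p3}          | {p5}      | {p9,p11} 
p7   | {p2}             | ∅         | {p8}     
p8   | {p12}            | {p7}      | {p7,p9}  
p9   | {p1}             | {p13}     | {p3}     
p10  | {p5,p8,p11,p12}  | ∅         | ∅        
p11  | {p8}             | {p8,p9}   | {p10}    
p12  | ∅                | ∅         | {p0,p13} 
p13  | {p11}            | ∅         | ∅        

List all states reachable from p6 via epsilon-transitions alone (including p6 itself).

Start with {p6}.
From p6 via epsilon: add p0, p3.
From p0 via epsilon: add p11.
From p3 via epsilon: add p12.
From p11 via epsilon: add p8.
No new states can be added; the closed set is {p0, p3, p6, p8, p11, p12}.

{p0, p3, p6, p8, p11, p12}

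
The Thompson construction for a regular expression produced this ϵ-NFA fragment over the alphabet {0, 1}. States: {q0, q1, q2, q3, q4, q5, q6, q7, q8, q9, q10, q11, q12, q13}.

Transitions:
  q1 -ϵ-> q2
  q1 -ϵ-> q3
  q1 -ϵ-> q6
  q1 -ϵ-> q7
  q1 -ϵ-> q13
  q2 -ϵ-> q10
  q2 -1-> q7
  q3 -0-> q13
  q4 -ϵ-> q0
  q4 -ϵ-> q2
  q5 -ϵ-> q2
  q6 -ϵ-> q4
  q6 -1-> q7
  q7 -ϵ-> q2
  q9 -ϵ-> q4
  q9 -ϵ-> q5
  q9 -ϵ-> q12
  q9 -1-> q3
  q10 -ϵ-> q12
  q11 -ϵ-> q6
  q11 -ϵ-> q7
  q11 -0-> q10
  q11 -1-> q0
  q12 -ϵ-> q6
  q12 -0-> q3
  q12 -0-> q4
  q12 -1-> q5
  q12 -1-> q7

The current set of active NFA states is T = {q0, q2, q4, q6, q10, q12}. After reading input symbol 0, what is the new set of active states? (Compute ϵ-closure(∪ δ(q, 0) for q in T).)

{q0, q2, q3, q4, q6, q10, q12}

q12 on 0 → {q3, q4}.
No 0-transition from q0, q2, q4, q6, q10.
Union after reading 0: {q3, q4}.
Now take the ϵ-closure:
From q4 via ϵ: add q0, q2.
From q2 via ϵ: add q10.
From q10 via ϵ: add q12.
From q12 via ϵ: add q6.
No new states can be added; the closed set is {q0, q2, q3, q4, q6, q10, q12}.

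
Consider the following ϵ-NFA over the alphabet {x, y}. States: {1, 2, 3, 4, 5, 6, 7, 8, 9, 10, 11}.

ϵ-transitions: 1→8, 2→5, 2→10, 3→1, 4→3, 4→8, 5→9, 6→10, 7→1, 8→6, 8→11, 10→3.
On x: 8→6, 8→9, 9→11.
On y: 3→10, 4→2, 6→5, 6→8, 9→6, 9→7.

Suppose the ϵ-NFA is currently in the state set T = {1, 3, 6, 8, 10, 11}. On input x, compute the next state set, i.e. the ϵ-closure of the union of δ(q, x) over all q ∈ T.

{1, 3, 6, 8, 9, 10, 11}

8 on x → {6, 9}.
No x-transition from 1, 3, 6, 10, 11.
Union after reading x: {6, 9}.
Now take the ϵ-closure:
From 6 via ϵ: add 10.
From 10 via ϵ: add 3.
From 3 via ϵ: add 1.
From 1 via ϵ: add 8.
From 8 via ϵ: add 11.
No new states can be added; the closed set is {1, 3, 6, 8, 9, 10, 11}.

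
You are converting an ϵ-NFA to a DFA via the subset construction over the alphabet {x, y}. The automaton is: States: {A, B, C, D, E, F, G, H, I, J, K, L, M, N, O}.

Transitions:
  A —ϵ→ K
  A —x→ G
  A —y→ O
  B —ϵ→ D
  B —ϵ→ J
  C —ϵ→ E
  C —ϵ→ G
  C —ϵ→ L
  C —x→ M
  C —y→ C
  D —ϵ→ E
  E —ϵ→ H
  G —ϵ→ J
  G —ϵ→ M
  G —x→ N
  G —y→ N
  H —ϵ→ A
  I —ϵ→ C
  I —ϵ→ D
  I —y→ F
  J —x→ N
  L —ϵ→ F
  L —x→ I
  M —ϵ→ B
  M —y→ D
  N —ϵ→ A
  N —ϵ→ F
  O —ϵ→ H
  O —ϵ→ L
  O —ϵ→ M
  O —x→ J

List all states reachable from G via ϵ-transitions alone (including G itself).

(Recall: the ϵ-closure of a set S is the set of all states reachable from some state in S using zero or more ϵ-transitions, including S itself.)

Start with {G}.
From G via ϵ: add J, M.
From M via ϵ: add B.
From B via ϵ: add D.
From D via ϵ: add E.
From E via ϵ: add H.
From H via ϵ: add A.
From A via ϵ: add K.
No new states can be added; the closed set is {A, B, D, E, G, H, J, K, M}.

{A, B, D, E, G, H, J, K, M}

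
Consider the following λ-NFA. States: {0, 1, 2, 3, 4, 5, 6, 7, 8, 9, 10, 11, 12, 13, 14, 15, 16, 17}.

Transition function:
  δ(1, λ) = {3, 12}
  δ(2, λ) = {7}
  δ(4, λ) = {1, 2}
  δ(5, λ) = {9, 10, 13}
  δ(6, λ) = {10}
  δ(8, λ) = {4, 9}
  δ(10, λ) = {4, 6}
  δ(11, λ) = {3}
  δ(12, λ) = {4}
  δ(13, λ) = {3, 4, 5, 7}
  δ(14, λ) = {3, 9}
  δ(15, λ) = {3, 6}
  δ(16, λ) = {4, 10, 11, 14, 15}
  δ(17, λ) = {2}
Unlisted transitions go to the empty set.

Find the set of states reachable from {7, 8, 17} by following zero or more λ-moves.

Start with {7, 8, 17}.
From 8 via λ: add 4, 9.
From 17 via λ: add 2.
From 4 via λ: add 1.
From 1 via λ: add 3, 12.
No new states can be added; the closed set is {1, 2, 3, 4, 7, 8, 9, 12, 17}.

{1, 2, 3, 4, 7, 8, 9, 12, 17}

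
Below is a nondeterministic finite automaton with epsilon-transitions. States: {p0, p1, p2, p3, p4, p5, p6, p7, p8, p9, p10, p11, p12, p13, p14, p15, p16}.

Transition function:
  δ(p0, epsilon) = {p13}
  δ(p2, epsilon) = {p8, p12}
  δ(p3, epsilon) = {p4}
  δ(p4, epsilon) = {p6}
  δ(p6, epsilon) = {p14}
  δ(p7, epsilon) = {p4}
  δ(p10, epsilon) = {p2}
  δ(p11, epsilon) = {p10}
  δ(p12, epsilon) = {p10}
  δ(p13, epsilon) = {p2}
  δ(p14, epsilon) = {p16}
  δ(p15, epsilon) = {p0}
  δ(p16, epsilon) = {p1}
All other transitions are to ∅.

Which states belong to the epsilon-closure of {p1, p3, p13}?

{p1, p2, p3, p4, p6, p8, p10, p12, p13, p14, p16}

Start with {p1, p3, p13}.
From p3 via epsilon: add p4.
From p13 via epsilon: add p2.
From p2 via epsilon: add p8, p12.
From p4 via epsilon: add p6.
From p6 via epsilon: add p14.
From p12 via epsilon: add p10.
From p14 via epsilon: add p16.
No new states can be added; the closed set is {p1, p2, p3, p4, p6, p8, p10, p12, p13, p14, p16}.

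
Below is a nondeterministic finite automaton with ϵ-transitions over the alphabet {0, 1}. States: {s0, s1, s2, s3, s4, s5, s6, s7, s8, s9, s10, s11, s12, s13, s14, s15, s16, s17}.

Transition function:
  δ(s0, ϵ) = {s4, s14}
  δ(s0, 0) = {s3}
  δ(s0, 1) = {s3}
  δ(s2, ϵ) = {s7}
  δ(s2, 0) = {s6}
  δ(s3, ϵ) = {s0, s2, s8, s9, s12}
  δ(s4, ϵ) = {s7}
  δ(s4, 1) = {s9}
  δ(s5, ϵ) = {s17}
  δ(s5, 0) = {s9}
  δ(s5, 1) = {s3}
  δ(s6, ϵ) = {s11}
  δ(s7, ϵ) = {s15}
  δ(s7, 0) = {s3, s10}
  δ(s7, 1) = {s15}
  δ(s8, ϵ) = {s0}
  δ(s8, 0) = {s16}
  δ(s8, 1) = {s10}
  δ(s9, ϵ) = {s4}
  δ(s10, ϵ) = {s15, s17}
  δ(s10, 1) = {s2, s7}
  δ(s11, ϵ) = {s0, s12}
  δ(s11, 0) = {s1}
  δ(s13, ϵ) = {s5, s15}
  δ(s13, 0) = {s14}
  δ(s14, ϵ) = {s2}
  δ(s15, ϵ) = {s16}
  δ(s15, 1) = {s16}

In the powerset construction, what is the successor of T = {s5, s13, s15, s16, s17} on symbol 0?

{s2, s4, s7, s9, s14, s15, s16}

s5 on 0 → {s9}.
s13 on 0 → {s14}.
No 0-transition from s15, s16, s17.
Union after reading 0: {s9, s14}.
Now take the ϵ-closure:
From s9 via ϵ: add s4.
From s14 via ϵ: add s2.
From s2 via ϵ: add s7.
From s7 via ϵ: add s15.
From s15 via ϵ: add s16.
No new states can be added; the closed set is {s2, s4, s7, s9, s14, s15, s16}.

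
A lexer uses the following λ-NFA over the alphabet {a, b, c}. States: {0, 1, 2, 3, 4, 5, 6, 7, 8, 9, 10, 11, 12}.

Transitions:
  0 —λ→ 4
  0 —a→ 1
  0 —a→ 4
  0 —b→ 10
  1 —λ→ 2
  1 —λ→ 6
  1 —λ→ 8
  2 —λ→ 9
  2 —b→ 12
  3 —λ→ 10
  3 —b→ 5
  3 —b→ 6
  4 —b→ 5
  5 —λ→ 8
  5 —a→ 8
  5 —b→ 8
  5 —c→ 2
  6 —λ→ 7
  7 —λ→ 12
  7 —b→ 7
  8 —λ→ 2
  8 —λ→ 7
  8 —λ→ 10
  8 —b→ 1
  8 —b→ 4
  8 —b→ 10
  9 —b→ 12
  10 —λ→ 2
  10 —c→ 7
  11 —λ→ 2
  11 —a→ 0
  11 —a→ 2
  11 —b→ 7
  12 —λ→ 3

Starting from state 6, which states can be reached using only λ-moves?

{2, 3, 6, 7, 9, 10, 12}

Start with {6}.
From 6 via λ: add 7.
From 7 via λ: add 12.
From 12 via λ: add 3.
From 3 via λ: add 10.
From 10 via λ: add 2.
From 2 via λ: add 9.
No new states can be added; the closed set is {2, 3, 6, 7, 9, 10, 12}.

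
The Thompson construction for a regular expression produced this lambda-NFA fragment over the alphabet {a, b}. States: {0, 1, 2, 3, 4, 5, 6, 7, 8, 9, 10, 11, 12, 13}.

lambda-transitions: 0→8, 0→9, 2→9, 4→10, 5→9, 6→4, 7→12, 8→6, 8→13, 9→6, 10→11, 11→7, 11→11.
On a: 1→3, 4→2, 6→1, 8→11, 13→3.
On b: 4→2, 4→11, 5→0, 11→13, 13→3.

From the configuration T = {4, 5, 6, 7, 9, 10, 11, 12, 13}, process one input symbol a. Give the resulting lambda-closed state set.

{1, 2, 3, 4, 6, 7, 9, 10, 11, 12}

4 on a → {2}.
6 on a → {1}.
13 on a → {3}.
No a-transition from 5, 7, 9, 10, 11, 12.
Union after reading a: {1, 2, 3}.
Now take the lambda-closure:
From 2 via lambda: add 9.
From 9 via lambda: add 6.
From 6 via lambda: add 4.
From 4 via lambda: add 10.
From 10 via lambda: add 11.
From 11 via lambda: add 7.
From 7 via lambda: add 12.
No new states can be added; the closed set is {1, 2, 3, 4, 6, 7, 9, 10, 11, 12}.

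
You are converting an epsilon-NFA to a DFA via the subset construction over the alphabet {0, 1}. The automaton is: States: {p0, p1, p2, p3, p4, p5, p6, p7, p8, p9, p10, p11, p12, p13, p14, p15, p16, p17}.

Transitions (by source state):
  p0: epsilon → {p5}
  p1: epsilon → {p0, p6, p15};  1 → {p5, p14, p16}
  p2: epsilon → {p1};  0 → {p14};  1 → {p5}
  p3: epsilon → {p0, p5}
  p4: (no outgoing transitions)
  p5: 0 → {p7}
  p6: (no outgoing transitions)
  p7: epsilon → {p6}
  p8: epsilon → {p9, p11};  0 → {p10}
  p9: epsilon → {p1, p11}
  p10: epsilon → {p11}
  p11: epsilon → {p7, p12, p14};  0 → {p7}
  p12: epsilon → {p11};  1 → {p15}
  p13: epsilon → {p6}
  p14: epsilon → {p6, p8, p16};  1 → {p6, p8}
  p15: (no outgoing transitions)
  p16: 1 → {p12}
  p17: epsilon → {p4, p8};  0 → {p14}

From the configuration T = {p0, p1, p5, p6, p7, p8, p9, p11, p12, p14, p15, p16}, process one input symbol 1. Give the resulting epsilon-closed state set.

p1 on 1 → {p5, p14, p16}.
p12 on 1 → {p15}.
p14 on 1 → {p6, p8}.
p16 on 1 → {p12}.
No 1-transition from p0, p5, p6, p7, p8, p9, p11, p15.
Union after reading 1: {p5, p6, p8, p12, p14, p15, p16}.
Now take the epsilon-closure:
From p8 via epsilon: add p9, p11.
From p9 via epsilon: add p1.
From p11 via epsilon: add p7.
From p1 via epsilon: add p0.
No new states can be added; the closed set is {p0, p1, p5, p6, p7, p8, p9, p11, p12, p14, p15, p16}.

{p0, p1, p5, p6, p7, p8, p9, p11, p12, p14, p15, p16}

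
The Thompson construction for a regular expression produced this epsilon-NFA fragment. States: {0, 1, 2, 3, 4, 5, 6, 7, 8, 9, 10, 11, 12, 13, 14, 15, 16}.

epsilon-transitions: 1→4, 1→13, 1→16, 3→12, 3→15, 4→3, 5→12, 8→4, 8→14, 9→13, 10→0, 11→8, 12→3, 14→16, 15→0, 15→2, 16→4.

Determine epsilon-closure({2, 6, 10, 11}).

Start with {2, 6, 10, 11}.
From 10 via epsilon: add 0.
From 11 via epsilon: add 8.
From 8 via epsilon: add 4, 14.
From 4 via epsilon: add 3.
From 14 via epsilon: add 16.
From 3 via epsilon: add 12, 15.
No new states can be added; the closed set is {0, 2, 3, 4, 6, 8, 10, 11, 12, 14, 15, 16}.

{0, 2, 3, 4, 6, 8, 10, 11, 12, 14, 15, 16}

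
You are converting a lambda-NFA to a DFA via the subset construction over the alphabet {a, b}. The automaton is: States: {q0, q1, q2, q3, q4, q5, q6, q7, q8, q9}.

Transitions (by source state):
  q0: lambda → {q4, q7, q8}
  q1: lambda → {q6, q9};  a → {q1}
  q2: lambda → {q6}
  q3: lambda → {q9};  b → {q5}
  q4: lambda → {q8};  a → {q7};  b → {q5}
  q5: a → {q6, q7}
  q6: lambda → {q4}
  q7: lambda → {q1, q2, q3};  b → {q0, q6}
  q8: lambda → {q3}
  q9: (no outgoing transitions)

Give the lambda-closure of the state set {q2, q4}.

Start with {q2, q4}.
From q2 via lambda: add q6.
From q4 via lambda: add q8.
From q8 via lambda: add q3.
From q3 via lambda: add q9.
No new states can be added; the closed set is {q2, q3, q4, q6, q8, q9}.

{q2, q3, q4, q6, q8, q9}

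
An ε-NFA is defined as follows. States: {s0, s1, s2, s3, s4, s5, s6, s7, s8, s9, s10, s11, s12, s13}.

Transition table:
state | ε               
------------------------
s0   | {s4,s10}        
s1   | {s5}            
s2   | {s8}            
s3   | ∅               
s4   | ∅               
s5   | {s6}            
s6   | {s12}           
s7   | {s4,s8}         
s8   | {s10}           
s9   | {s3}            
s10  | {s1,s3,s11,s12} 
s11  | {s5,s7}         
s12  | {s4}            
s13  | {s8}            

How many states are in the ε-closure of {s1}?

Start with {s1}.
From s1 via ε: add s5.
From s5 via ε: add s6.
From s6 via ε: add s12.
From s12 via ε: add s4.
ε-closure = {s1, s4, s5, s6, s12}, which has 5 states.

5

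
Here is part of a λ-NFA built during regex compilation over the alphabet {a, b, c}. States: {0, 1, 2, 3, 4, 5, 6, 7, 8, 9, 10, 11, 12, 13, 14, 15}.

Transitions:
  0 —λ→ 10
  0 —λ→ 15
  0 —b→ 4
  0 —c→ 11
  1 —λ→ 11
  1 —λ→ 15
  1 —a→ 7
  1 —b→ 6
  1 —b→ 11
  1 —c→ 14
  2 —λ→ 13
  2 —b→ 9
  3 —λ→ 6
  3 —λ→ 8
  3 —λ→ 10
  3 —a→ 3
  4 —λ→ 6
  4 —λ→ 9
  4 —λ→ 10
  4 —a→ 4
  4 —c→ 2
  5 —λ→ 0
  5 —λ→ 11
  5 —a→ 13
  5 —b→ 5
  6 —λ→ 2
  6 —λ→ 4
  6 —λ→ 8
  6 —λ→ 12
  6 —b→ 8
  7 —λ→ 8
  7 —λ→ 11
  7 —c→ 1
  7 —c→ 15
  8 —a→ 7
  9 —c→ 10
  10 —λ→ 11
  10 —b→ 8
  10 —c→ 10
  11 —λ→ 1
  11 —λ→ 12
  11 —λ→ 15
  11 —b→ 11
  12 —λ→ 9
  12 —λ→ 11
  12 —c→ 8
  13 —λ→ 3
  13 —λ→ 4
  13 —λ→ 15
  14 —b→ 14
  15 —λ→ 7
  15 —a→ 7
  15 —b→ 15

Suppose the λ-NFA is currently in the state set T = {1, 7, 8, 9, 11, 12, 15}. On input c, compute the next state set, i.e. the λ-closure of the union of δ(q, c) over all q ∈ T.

1 on c → {14}.
7 on c → {1, 15}.
9 on c → {10}.
12 on c → {8}.
No c-transition from 8, 11, 15.
Union after reading c: {1, 8, 10, 14, 15}.
Now take the λ-closure:
From 1 via λ: add 11.
From 15 via λ: add 7.
From 11 via λ: add 12.
From 12 via λ: add 9.
No new states can be added; the closed set is {1, 7, 8, 9, 10, 11, 12, 14, 15}.

{1, 7, 8, 9, 10, 11, 12, 14, 15}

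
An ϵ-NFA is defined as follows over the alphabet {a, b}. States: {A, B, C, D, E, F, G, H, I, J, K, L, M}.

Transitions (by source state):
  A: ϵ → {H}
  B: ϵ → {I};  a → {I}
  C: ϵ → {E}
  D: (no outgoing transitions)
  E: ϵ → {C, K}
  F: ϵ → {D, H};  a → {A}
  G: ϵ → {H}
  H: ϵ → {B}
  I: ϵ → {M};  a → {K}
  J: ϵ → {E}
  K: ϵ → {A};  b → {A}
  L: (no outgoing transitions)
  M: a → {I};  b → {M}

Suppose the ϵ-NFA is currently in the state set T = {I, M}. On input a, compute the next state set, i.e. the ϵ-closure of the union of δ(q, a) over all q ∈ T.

{A, B, H, I, K, M}

I on a → {K}.
M on a → {I}.
Union after reading a: {I, K}.
Now take the ϵ-closure:
From I via ϵ: add M.
From K via ϵ: add A.
From A via ϵ: add H.
From H via ϵ: add B.
No new states can be added; the closed set is {A, B, H, I, K, M}.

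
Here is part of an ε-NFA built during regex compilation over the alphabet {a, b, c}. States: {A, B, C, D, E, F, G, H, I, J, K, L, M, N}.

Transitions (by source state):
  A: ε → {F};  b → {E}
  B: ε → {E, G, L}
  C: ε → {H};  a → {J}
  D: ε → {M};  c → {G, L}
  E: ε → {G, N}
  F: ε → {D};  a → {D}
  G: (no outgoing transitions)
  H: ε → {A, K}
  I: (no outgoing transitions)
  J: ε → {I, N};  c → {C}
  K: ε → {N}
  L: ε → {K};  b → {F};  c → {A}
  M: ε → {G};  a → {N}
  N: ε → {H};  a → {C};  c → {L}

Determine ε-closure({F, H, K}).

{A, D, F, G, H, K, M, N}

Start with {F, H, K}.
From F via ε: add D.
From H via ε: add A.
From K via ε: add N.
From D via ε: add M.
From M via ε: add G.
No new states can be added; the closed set is {A, D, F, G, H, K, M, N}.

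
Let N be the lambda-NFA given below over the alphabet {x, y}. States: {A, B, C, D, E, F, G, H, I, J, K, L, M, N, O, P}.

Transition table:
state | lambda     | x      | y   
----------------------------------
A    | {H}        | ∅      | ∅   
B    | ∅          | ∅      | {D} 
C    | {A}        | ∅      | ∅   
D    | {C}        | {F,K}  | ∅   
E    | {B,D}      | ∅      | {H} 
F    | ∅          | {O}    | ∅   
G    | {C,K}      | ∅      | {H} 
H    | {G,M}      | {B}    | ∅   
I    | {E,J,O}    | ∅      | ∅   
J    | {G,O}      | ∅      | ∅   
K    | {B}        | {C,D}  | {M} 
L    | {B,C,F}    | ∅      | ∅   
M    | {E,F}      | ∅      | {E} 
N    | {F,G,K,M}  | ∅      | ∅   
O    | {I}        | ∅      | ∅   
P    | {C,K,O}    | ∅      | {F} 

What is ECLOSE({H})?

{A, B, C, D, E, F, G, H, K, M}

Start with {H}.
From H via lambda: add G, M.
From G via lambda: add C, K.
From M via lambda: add E, F.
From C via lambda: add A.
From E via lambda: add B, D.
No new states can be added; the closed set is {A, B, C, D, E, F, G, H, K, M}.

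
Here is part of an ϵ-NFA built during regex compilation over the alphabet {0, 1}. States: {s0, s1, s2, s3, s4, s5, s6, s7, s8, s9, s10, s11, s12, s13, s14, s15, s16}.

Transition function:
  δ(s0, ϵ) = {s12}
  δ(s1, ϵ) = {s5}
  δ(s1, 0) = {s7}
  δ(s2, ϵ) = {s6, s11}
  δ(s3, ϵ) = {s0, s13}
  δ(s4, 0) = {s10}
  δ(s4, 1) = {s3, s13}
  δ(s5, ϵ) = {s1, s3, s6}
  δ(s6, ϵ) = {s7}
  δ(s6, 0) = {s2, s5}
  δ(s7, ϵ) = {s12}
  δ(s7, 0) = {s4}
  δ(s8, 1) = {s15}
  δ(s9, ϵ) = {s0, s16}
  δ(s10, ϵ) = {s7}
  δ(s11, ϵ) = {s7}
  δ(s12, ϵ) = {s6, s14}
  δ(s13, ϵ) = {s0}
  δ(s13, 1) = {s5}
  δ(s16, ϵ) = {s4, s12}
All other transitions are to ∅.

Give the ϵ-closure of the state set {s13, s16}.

Start with {s13, s16}.
From s13 via ϵ: add s0.
From s16 via ϵ: add s4, s12.
From s12 via ϵ: add s6, s14.
From s6 via ϵ: add s7.
No new states can be added; the closed set is {s0, s4, s6, s7, s12, s13, s14, s16}.

{s0, s4, s6, s7, s12, s13, s14, s16}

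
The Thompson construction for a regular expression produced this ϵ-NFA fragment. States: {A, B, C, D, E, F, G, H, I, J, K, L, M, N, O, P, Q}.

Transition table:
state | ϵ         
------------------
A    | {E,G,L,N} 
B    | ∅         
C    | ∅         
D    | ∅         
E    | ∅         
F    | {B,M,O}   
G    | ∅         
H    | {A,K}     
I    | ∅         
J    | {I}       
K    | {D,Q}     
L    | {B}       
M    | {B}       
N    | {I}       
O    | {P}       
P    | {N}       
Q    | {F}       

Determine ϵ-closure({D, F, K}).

Start with {D, F, K}.
From F via ϵ: add B, M, O.
From K via ϵ: add Q.
From O via ϵ: add P.
From P via ϵ: add N.
From N via ϵ: add I.
No new states can be added; the closed set is {B, D, F, I, K, M, N, O, P, Q}.

{B, D, F, I, K, M, N, O, P, Q}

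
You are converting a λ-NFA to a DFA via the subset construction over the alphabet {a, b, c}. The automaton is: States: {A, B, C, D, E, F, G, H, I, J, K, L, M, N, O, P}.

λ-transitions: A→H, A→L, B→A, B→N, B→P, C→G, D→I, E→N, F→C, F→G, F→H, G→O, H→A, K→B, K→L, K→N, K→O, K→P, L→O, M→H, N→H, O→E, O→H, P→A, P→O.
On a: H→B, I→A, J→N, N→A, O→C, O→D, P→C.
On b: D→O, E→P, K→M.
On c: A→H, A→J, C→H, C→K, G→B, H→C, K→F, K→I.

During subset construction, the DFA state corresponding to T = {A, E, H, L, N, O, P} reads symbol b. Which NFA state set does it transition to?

E on b → {P}.
No b-transition from A, H, L, N, O, P.
Union after reading b: {P}.
Now take the λ-closure:
From P via λ: add A, O.
From A via λ: add H, L.
From O via λ: add E.
From E via λ: add N.
No new states can be added; the closed set is {A, E, H, L, N, O, P}.

{A, E, H, L, N, O, P}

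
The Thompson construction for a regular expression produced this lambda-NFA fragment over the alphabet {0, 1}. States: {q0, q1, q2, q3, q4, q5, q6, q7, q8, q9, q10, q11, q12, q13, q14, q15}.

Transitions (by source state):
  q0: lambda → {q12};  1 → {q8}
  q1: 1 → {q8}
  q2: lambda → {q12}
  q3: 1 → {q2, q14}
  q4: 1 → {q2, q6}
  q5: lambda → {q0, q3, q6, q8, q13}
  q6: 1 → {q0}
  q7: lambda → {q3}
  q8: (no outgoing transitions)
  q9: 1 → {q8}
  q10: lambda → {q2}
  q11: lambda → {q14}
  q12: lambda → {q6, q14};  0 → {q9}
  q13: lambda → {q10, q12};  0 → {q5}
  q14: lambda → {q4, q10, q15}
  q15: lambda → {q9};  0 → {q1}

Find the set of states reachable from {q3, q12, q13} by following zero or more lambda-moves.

Start with {q3, q12, q13}.
From q12 via lambda: add q6, q14.
From q13 via lambda: add q10.
From q10 via lambda: add q2.
From q14 via lambda: add q4, q15.
From q15 via lambda: add q9.
No new states can be added; the closed set is {q2, q3, q4, q6, q9, q10, q12, q13, q14, q15}.

{q2, q3, q4, q6, q9, q10, q12, q13, q14, q15}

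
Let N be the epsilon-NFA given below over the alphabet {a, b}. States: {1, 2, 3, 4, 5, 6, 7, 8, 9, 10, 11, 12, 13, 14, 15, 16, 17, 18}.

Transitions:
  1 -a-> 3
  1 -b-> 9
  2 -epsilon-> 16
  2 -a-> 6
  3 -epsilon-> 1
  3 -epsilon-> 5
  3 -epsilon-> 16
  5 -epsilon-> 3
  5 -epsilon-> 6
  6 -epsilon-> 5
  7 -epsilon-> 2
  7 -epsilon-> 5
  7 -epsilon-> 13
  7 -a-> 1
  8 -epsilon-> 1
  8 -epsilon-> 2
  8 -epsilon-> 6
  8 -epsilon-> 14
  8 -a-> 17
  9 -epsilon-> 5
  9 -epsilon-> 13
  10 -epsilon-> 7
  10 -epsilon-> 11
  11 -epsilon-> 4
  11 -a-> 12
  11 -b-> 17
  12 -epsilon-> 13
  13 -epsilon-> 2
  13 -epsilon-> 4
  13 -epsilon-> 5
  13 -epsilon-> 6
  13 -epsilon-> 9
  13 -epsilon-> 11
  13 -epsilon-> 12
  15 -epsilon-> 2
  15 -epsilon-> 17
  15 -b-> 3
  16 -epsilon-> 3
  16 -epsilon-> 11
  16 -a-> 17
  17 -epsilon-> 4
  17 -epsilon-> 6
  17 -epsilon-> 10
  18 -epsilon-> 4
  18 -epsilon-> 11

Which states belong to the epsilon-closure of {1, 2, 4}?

{1, 2, 3, 4, 5, 6, 11, 16}

Start with {1, 2, 4}.
From 2 via epsilon: add 16.
From 16 via epsilon: add 3, 11.
From 3 via epsilon: add 5.
From 5 via epsilon: add 6.
No new states can be added; the closed set is {1, 2, 3, 4, 5, 6, 11, 16}.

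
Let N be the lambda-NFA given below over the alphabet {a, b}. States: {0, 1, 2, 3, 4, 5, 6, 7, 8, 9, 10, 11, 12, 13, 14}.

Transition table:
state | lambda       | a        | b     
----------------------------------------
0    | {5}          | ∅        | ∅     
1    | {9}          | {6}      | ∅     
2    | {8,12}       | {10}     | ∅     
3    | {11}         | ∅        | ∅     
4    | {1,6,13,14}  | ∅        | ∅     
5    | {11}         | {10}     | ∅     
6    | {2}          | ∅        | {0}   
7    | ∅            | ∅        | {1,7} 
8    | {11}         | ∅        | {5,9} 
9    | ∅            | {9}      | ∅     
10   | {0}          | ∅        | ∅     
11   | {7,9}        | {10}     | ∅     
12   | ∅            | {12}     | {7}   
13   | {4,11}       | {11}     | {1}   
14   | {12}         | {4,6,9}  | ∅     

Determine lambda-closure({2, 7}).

Start with {2, 7}.
From 2 via lambda: add 8, 12.
From 8 via lambda: add 11.
From 11 via lambda: add 9.
No new states can be added; the closed set is {2, 7, 8, 9, 11, 12}.

{2, 7, 8, 9, 11, 12}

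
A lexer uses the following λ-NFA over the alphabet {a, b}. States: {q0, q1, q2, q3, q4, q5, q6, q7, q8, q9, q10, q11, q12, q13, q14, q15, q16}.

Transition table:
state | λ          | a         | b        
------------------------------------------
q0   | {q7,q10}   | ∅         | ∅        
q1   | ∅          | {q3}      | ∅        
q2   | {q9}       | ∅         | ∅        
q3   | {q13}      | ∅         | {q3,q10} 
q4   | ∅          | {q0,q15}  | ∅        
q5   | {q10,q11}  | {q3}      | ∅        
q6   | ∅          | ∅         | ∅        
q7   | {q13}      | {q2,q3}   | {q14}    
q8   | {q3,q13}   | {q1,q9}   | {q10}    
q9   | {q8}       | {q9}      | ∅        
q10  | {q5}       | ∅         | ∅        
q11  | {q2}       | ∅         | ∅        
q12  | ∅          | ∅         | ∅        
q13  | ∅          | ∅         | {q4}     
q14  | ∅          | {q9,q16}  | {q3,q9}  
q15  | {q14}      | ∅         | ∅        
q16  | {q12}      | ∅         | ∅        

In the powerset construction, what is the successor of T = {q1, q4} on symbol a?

q1 on a → {q3}.
q4 on a → {q0, q15}.
Union after reading a: {q0, q3, q15}.
Now take the λ-closure:
From q0 via λ: add q7, q10.
From q3 via λ: add q13.
From q15 via λ: add q14.
From q10 via λ: add q5.
From q5 via λ: add q11.
From q11 via λ: add q2.
From q2 via λ: add q9.
From q9 via λ: add q8.
No new states can be added; the closed set is {q0, q2, q3, q5, q7, q8, q9, q10, q11, q13, q14, q15}.

{q0, q2, q3, q5, q7, q8, q9, q10, q11, q13, q14, q15}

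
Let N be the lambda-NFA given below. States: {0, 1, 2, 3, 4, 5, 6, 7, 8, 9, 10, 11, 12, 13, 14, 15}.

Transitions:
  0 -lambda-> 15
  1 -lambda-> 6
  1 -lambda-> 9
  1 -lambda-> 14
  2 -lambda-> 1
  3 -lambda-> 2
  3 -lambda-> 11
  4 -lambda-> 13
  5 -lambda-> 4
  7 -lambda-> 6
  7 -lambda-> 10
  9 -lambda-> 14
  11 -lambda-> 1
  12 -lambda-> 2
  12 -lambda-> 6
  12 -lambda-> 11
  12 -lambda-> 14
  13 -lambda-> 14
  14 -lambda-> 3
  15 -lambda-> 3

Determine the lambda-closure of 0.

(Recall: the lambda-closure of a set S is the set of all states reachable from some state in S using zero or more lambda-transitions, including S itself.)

{0, 1, 2, 3, 6, 9, 11, 14, 15}

Start with {0}.
From 0 via lambda: add 15.
From 15 via lambda: add 3.
From 3 via lambda: add 2, 11.
From 2 via lambda: add 1.
From 1 via lambda: add 6, 9, 14.
No new states can be added; the closed set is {0, 1, 2, 3, 6, 9, 11, 14, 15}.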